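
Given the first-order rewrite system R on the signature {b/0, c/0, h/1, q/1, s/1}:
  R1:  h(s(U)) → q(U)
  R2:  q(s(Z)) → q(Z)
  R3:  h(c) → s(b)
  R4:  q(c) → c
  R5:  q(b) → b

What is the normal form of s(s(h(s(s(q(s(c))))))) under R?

s(s(c))

1. s(s(h(s(s(q(s(c)))))))  →  s(s(q(s(q(s(c))))))   [R1 at 1.1]
2. s(s(q(s(q(s(c))))))  →  s(s(q(q(s(c)))))   [R2 at 1.1]
3. s(s(q(q(s(c)))))  →  s(s(q(q(c))))   [R2 at 1.1.1]
4. s(s(q(q(c))))  →  s(s(q(c)))   [R4 at 1.1.1]
5. s(s(q(c)))  →  s(s(c))   [R4 at 1.1]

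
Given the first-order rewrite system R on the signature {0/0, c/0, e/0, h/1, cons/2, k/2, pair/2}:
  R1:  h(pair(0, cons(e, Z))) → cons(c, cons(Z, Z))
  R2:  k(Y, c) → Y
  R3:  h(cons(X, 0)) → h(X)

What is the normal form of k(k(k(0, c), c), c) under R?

0

1. k(k(k(0, c), c), c)  →  k(k(0, c), c)   [R2 at ε]
2. k(k(0, c), c)  →  k(0, c)   [R2 at ε]
3. k(0, c)  →  0   [R2 at ε]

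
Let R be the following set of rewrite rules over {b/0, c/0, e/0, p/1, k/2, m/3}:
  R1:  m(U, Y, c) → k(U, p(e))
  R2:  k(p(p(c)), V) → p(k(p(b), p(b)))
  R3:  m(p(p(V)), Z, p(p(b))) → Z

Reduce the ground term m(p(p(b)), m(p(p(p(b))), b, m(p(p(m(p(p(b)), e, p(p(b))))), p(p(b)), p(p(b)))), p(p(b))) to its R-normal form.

1. m(p(p(b)), m(p(p(p(b))), b, m(p(p(m(p(p(b)), e, p(p(b))))), p(p(b)), p(p(b)))), p(p(b)))  →  m(p(p(p(b))), b, m(p(p(m(p(p(b)), e, p(p(b))))), p(p(b)), p(p(b))))   [R3 at ε]
2. m(p(p(p(b))), b, m(p(p(m(p(p(b)), e, p(p(b))))), p(p(b)), p(p(b))))  →  m(p(p(p(b))), b, p(p(b)))   [R3 at 3]
3. m(p(p(p(b))), b, p(p(b)))  →  b   [R3 at ε]

b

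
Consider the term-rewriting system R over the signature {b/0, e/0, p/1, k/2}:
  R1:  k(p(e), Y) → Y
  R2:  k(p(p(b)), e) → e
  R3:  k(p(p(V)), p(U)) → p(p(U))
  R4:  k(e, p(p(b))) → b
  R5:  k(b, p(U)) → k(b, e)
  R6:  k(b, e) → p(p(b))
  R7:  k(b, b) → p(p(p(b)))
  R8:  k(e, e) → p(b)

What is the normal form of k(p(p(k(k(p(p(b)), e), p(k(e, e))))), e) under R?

e

1. k(p(p(k(k(p(p(b)), e), p(k(e, e))))), e)  →  k(p(p(k(e, p(k(e, e))))), e)   [R2 at 1.1.1.1]
2. k(p(p(k(e, p(k(e, e))))), e)  →  k(p(p(k(e, p(p(b))))), e)   [R8 at 1.1.1.2.1]
3. k(p(p(k(e, p(p(b))))), e)  →  k(p(p(b)), e)   [R4 at 1.1.1]
4. k(p(p(b)), e)  →  e   [R2 at ε]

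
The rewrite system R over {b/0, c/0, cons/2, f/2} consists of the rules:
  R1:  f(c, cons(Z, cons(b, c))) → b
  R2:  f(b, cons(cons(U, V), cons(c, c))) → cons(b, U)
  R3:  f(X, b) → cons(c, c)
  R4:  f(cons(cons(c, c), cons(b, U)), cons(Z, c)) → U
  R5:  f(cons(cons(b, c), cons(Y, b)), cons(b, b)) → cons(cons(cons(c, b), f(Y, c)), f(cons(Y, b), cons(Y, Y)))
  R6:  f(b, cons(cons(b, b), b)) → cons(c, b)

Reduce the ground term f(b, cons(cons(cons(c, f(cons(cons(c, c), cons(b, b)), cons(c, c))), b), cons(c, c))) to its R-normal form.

1. f(b, cons(cons(cons(c, f(cons(cons(c, c), cons(b, b)), cons(c, c))), b), cons(c, c)))  →  cons(b, cons(c, f(cons(cons(c, c), cons(b, b)), cons(c, c))))   [R2 at ε]
2. cons(b, cons(c, f(cons(cons(c, c), cons(b, b)), cons(c, c))))  →  cons(b, cons(c, b))   [R4 at 2.2]

cons(b, cons(c, b))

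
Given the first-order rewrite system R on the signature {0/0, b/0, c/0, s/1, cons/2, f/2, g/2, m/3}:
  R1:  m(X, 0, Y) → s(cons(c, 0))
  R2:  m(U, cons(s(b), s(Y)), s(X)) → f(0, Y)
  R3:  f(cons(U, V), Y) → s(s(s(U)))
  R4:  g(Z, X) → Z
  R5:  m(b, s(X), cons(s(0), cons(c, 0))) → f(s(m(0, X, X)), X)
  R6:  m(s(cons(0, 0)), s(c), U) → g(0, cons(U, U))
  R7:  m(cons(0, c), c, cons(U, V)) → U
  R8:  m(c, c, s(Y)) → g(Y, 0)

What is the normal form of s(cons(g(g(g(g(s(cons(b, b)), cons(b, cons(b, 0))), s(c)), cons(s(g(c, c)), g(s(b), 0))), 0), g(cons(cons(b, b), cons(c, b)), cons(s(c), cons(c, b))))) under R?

s(cons(s(cons(b, b)), cons(cons(b, b), cons(c, b))))

1. s(cons(g(g(g(g(s(cons(b, b)), cons(b, cons(b, 0))), s(c)), cons(s(g(c, c)), g(s(b), 0))), 0), g(cons(cons(b, b), cons(c, b)), cons(s(c), cons(c, b)))))  →  s(cons(g(g(g(s(cons(b, b)), cons(b, cons(b, 0))), s(c)), cons(s(g(c, c)), g(s(b), 0))), g(cons(cons(b, b), cons(c, b)), cons(s(c), cons(c, b)))))   [R4 at 1.1]
2. s(cons(g(g(g(s(cons(b, b)), cons(b, cons(b, 0))), s(c)), cons(s(g(c, c)), g(s(b), 0))), g(cons(cons(b, b), cons(c, b)), cons(s(c), cons(c, b)))))  →  s(cons(g(g(s(cons(b, b)), cons(b, cons(b, 0))), s(c)), g(cons(cons(b, b), cons(c, b)), cons(s(c), cons(c, b)))))   [R4 at 1.1]
3. s(cons(g(g(s(cons(b, b)), cons(b, cons(b, 0))), s(c)), g(cons(cons(b, b), cons(c, b)), cons(s(c), cons(c, b)))))  →  s(cons(g(s(cons(b, b)), cons(b, cons(b, 0))), g(cons(cons(b, b), cons(c, b)), cons(s(c), cons(c, b)))))   [R4 at 1.1]
4. s(cons(g(s(cons(b, b)), cons(b, cons(b, 0))), g(cons(cons(b, b), cons(c, b)), cons(s(c), cons(c, b)))))  →  s(cons(s(cons(b, b)), g(cons(cons(b, b), cons(c, b)), cons(s(c), cons(c, b)))))   [R4 at 1.1]
5. s(cons(s(cons(b, b)), g(cons(cons(b, b), cons(c, b)), cons(s(c), cons(c, b)))))  →  s(cons(s(cons(b, b)), cons(cons(b, b), cons(c, b))))   [R4 at 1.2]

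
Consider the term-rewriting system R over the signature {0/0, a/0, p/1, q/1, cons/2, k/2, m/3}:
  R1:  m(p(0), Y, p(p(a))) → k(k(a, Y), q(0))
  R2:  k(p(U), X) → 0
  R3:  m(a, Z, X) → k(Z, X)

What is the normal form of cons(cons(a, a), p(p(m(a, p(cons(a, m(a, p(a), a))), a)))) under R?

cons(cons(a, a), p(p(0)))

1. cons(cons(a, a), p(p(m(a, p(cons(a, m(a, p(a), a))), a))))  →  cons(cons(a, a), p(p(k(p(cons(a, m(a, p(a), a))), a))))   [R3 at 2.1.1]
2. cons(cons(a, a), p(p(k(p(cons(a, m(a, p(a), a))), a))))  →  cons(cons(a, a), p(p(0)))   [R2 at 2.1.1]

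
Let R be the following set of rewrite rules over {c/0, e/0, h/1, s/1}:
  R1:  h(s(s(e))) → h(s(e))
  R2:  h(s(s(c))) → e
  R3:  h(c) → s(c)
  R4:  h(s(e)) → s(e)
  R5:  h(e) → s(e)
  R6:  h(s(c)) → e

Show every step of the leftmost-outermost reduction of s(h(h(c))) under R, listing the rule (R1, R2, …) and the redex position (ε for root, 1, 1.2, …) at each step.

s(e)

1. s(h(h(c)))  →  s(h(s(c)))   [R3 at 1.1]
2. s(h(s(c)))  →  s(e)   [R6 at 1]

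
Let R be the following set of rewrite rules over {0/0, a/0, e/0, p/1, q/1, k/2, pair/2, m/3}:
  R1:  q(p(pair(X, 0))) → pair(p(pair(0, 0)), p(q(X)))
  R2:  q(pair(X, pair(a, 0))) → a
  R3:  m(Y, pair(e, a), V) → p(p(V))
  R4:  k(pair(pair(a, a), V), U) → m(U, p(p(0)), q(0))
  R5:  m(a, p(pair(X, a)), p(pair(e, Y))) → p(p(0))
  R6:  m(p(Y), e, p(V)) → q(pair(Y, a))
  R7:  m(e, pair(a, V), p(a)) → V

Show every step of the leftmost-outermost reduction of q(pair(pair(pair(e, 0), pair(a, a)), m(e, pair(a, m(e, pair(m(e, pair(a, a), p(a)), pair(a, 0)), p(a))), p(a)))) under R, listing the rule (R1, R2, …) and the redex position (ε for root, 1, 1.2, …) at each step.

1. q(pair(pair(pair(e, 0), pair(a, a)), m(e, pair(a, m(e, pair(m(e, pair(a, a), p(a)), pair(a, 0)), p(a))), p(a))))  →  q(pair(pair(pair(e, 0), pair(a, a)), m(e, pair(m(e, pair(a, a), p(a)), pair(a, 0)), p(a))))   [R7 at 1.2]
2. q(pair(pair(pair(e, 0), pair(a, a)), m(e, pair(m(e, pair(a, a), p(a)), pair(a, 0)), p(a))))  →  q(pair(pair(pair(e, 0), pair(a, a)), m(e, pair(a, pair(a, 0)), p(a))))   [R7 at 1.2.2.1]
3. q(pair(pair(pair(e, 0), pair(a, a)), m(e, pair(a, pair(a, 0)), p(a))))  →  q(pair(pair(pair(e, 0), pair(a, a)), pair(a, 0)))   [R7 at 1.2]
4. q(pair(pair(pair(e, 0), pair(a, a)), pair(a, 0)))  →  a   [R2 at ε]

a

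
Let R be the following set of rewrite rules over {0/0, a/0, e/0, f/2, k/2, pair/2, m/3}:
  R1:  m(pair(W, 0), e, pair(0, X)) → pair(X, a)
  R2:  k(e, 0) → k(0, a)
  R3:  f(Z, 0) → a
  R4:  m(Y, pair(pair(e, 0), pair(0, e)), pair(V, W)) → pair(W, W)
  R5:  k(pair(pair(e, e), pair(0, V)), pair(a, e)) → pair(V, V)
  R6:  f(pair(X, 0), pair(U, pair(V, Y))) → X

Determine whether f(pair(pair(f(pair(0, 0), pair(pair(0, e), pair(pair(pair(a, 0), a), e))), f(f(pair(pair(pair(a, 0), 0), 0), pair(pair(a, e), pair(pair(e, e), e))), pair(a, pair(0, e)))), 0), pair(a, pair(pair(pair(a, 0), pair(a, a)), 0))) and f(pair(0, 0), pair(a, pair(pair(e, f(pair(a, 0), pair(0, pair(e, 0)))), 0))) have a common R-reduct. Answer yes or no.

Reduce t₁ = f(pair(pair(f(pair(0, 0), pair(pair(0, e), pair(pair(pair(a, 0), a), e))), f(f(pair(pair(pair(a, 0), 0), 0), pair(pair(a, e), pair(pair(e, e), e))), pair(a, pair(0, e)))), 0), pair(a, pair(pair(pair(a, 0), pair(a, a)), 0))):
1. f(pair(pair(f(pair(0, 0), pair(pair(0, e), pair(pair(pair(a, 0), a), e))), f(f(pair(pair(pair(a, 0), 0), 0), pair(pair(a, e), pair(pair(e, e), e))), pair(a, pair(0, e)))), 0), pair(a, pair(pair(pair(a, 0), pair(a, a)), 0)))  →  pair(f(pair(0, 0), pair(pair(0, e), pair(pair(pair(a, 0), a), e))), f(f(pair(pair(pair(a, 0), 0), 0), pair(pair(a, e), pair(pair(e, e), e))), pair(a, pair(0, e))))   [R6 at ε]
2. pair(f(pair(0, 0), pair(pair(0, e), pair(pair(pair(a, 0), a), e))), f(f(pair(pair(pair(a, 0), 0), 0), pair(pair(a, e), pair(pair(e, e), e))), pair(a, pair(0, e))))  →  pair(0, f(f(pair(pair(pair(a, 0), 0), 0), pair(pair(a, e), pair(pair(e, e), e))), pair(a, pair(0, e))))   [R6 at 1]
3. pair(0, f(f(pair(pair(pair(a, 0), 0), 0), pair(pair(a, e), pair(pair(e, e), e))), pair(a, pair(0, e))))  →  pair(0, f(pair(pair(a, 0), 0), pair(a, pair(0, e))))   [R6 at 2.1]
4. pair(0, f(pair(pair(a, 0), 0), pair(a, pair(0, e))))  →  pair(0, pair(a, 0))   [R6 at 2]

Reduce t₂ = f(pair(0, 0), pair(a, pair(pair(e, f(pair(a, 0), pair(0, pair(e, 0)))), 0))):
1. f(pair(0, 0), pair(a, pair(pair(e, f(pair(a, 0), pair(0, pair(e, 0)))), 0)))  →  0   [R6 at ε]

no — NF(t₁) = pair(0, pair(a, 0)), NF(t₂) = 0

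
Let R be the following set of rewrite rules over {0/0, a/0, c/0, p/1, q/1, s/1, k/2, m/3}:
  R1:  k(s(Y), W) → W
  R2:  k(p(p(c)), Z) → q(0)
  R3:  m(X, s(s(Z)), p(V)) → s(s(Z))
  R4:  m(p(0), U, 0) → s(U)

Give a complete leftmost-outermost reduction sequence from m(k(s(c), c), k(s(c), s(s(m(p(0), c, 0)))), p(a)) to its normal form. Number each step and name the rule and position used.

s(s(s(c)))

1. m(k(s(c), c), k(s(c), s(s(m(p(0), c, 0)))), p(a))  →  m(c, k(s(c), s(s(m(p(0), c, 0)))), p(a))   [R1 at 1]
2. m(c, k(s(c), s(s(m(p(0), c, 0)))), p(a))  →  m(c, s(s(m(p(0), c, 0))), p(a))   [R1 at 2]
3. m(c, s(s(m(p(0), c, 0))), p(a))  →  s(s(m(p(0), c, 0)))   [R3 at ε]
4. s(s(m(p(0), c, 0)))  →  s(s(s(c)))   [R4 at 1.1]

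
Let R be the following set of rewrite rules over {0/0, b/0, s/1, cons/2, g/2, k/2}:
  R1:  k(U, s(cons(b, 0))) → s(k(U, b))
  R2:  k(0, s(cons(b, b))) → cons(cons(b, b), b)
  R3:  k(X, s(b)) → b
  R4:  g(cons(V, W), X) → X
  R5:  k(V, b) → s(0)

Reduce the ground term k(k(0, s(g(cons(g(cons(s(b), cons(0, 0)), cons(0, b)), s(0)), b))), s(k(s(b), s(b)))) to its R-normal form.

1. k(k(0, s(g(cons(g(cons(s(b), cons(0, 0)), cons(0, b)), s(0)), b))), s(k(s(b), s(b))))  →  k(k(0, s(b)), s(k(s(b), s(b))))   [R4 at 1.2.1]
2. k(k(0, s(b)), s(k(s(b), s(b))))  →  k(b, s(k(s(b), s(b))))   [R3 at 1]
3. k(b, s(k(s(b), s(b))))  →  k(b, s(b))   [R3 at 2.1]
4. k(b, s(b))  →  b   [R3 at ε]

b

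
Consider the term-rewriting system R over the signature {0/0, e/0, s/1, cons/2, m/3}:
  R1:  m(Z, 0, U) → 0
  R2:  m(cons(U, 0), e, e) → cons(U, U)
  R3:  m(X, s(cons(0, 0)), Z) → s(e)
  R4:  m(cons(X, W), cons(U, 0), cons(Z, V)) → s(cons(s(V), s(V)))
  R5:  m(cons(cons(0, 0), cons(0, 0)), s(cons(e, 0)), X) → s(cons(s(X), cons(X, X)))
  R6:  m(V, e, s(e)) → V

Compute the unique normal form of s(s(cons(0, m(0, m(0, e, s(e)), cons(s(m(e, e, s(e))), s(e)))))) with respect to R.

1. s(s(cons(0, m(0, m(0, e, s(e)), cons(s(m(e, e, s(e))), s(e))))))  →  s(s(cons(0, m(0, 0, cons(s(m(e, e, s(e))), s(e))))))   [R6 at 1.1.2.2]
2. s(s(cons(0, m(0, 0, cons(s(m(e, e, s(e))), s(e))))))  →  s(s(cons(0, 0)))   [R1 at 1.1.2]

s(s(cons(0, 0)))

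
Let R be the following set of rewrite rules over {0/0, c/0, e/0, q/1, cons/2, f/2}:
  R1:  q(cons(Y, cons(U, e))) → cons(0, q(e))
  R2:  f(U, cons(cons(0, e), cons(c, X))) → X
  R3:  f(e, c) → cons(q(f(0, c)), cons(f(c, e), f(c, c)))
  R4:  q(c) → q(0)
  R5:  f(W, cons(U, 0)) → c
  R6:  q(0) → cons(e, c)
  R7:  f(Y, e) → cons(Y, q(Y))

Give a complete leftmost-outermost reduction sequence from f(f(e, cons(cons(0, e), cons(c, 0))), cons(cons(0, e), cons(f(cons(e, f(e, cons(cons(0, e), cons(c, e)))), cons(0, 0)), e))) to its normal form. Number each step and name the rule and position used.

1. f(f(e, cons(cons(0, e), cons(c, 0))), cons(cons(0, e), cons(f(cons(e, f(e, cons(cons(0, e), cons(c, e)))), cons(0, 0)), e)))  →  f(0, cons(cons(0, e), cons(f(cons(e, f(e, cons(cons(0, e), cons(c, e)))), cons(0, 0)), e)))   [R2 at 1]
2. f(0, cons(cons(0, e), cons(f(cons(e, f(e, cons(cons(0, e), cons(c, e)))), cons(0, 0)), e)))  →  f(0, cons(cons(0, e), cons(c, e)))   [R5 at 2.2.1]
3. f(0, cons(cons(0, e), cons(c, e)))  →  e   [R2 at ε]

e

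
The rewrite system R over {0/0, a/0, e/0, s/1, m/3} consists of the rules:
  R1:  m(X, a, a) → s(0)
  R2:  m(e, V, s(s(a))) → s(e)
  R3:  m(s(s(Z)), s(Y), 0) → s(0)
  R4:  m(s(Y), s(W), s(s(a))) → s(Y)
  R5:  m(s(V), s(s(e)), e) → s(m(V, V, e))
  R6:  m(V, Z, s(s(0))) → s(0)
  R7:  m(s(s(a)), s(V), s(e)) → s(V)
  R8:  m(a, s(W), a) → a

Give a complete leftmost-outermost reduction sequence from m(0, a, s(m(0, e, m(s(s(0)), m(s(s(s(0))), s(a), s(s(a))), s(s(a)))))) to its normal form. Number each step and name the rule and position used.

1. m(0, a, s(m(0, e, m(s(s(0)), m(s(s(s(0))), s(a), s(s(a))), s(s(a))))))  →  m(0, a, s(m(0, e, m(s(s(0)), s(s(s(0))), s(s(a))))))   [R4 at 3.1.3.2]
2. m(0, a, s(m(0, e, m(s(s(0)), s(s(s(0))), s(s(a))))))  →  m(0, a, s(m(0, e, s(s(0)))))   [R4 at 3.1.3]
3. m(0, a, s(m(0, e, s(s(0)))))  →  m(0, a, s(s(0)))   [R6 at 3.1]
4. m(0, a, s(s(0)))  →  s(0)   [R6 at ε]

s(0)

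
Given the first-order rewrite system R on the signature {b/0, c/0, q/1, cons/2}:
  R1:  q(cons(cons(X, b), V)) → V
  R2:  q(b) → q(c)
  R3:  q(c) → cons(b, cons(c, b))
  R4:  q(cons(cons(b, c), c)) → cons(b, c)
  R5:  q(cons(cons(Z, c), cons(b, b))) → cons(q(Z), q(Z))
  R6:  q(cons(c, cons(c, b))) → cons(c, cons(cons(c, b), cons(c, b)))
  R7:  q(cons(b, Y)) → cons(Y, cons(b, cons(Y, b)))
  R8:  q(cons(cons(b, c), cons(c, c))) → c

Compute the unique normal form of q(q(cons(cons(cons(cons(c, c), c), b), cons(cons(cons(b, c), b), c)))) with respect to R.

c

1. q(q(cons(cons(cons(cons(c, c), c), b), cons(cons(cons(b, c), b), c))))  →  q(cons(cons(cons(b, c), b), c))   [R1 at 1]
2. q(cons(cons(cons(b, c), b), c))  →  c   [R1 at ε]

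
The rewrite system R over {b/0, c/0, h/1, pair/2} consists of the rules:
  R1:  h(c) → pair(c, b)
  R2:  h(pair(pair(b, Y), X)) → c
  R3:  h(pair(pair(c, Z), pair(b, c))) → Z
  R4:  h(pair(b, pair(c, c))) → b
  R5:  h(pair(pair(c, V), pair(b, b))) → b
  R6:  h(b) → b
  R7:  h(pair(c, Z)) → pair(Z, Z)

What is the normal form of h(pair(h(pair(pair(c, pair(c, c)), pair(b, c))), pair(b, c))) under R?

c

1. h(pair(h(pair(pair(c, pair(c, c)), pair(b, c))), pair(b, c)))  →  h(pair(pair(c, c), pair(b, c)))   [R3 at 1.1]
2. h(pair(pair(c, c), pair(b, c)))  →  c   [R3 at ε]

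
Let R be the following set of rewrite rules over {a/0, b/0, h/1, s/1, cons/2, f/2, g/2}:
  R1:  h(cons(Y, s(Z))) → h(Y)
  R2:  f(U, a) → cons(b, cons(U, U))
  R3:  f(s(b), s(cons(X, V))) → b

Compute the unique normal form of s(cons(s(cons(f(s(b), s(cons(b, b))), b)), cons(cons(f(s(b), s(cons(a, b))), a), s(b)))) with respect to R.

1. s(cons(s(cons(f(s(b), s(cons(b, b))), b)), cons(cons(f(s(b), s(cons(a, b))), a), s(b))))  →  s(cons(s(cons(b, b)), cons(cons(f(s(b), s(cons(a, b))), a), s(b))))   [R3 at 1.1.1.1]
2. s(cons(s(cons(b, b)), cons(cons(f(s(b), s(cons(a, b))), a), s(b))))  →  s(cons(s(cons(b, b)), cons(cons(b, a), s(b))))   [R3 at 1.2.1.1]

s(cons(s(cons(b, b)), cons(cons(b, a), s(b))))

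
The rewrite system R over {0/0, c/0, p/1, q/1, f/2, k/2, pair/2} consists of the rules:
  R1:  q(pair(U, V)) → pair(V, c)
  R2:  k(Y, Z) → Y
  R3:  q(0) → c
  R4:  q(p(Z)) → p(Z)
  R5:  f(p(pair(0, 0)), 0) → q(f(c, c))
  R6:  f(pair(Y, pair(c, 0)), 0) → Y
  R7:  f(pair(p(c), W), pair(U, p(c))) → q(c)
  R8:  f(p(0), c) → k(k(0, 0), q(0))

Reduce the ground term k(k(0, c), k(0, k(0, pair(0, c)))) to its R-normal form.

1. k(k(0, c), k(0, k(0, pair(0, c))))  →  k(0, c)   [R2 at ε]
2. k(0, c)  →  0   [R2 at ε]

0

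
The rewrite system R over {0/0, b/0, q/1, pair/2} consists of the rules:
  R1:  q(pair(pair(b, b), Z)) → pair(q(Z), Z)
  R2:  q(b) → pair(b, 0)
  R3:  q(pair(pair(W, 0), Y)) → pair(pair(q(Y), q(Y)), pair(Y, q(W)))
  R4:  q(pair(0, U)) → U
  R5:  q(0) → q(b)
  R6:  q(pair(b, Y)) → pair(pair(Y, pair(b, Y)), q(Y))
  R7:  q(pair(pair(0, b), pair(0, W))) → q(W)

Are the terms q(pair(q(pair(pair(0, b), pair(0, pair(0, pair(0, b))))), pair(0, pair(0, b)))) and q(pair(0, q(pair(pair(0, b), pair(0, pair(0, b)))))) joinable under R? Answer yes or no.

yes — NF(t₁) = b, NF(t₂) = b

Reduce t₁ = q(pair(q(pair(pair(0, b), pair(0, pair(0, pair(0, b))))), pair(0, pair(0, b)))):
1. q(pair(q(pair(pair(0, b), pair(0, pair(0, pair(0, b))))), pair(0, pair(0, b))))  →  q(pair(q(pair(0, pair(0, b))), pair(0, pair(0, b))))   [R7 at 1.1]
2. q(pair(q(pair(0, pair(0, b))), pair(0, pair(0, b))))  →  q(pair(pair(0, b), pair(0, pair(0, b))))   [R4 at 1.1]
3. q(pair(pair(0, b), pair(0, pair(0, b))))  →  q(pair(0, b))   [R7 at ε]
4. q(pair(0, b))  →  b   [R4 at ε]

Reduce t₂ = q(pair(0, q(pair(pair(0, b), pair(0, pair(0, b)))))):
1. q(pair(0, q(pair(pair(0, b), pair(0, pair(0, b))))))  →  q(pair(pair(0, b), pair(0, pair(0, b))))   [R4 at ε]
2. q(pair(pair(0, b), pair(0, pair(0, b))))  →  q(pair(0, b))   [R7 at ε]
3. q(pair(0, b))  →  b   [R4 at ε]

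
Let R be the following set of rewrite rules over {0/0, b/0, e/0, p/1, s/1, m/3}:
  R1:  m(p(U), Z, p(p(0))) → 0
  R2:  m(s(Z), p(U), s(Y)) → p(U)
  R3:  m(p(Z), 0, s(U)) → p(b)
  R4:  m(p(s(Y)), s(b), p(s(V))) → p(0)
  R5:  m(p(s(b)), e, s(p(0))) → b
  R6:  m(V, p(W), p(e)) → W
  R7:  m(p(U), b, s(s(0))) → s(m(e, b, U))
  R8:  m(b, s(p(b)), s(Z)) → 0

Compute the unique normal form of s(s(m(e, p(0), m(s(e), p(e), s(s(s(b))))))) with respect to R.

s(s(0))

1. s(s(m(e, p(0), m(s(e), p(e), s(s(s(b)))))))  →  s(s(m(e, p(0), p(e))))   [R2 at 1.1.3]
2. s(s(m(e, p(0), p(e))))  →  s(s(0))   [R6 at 1.1]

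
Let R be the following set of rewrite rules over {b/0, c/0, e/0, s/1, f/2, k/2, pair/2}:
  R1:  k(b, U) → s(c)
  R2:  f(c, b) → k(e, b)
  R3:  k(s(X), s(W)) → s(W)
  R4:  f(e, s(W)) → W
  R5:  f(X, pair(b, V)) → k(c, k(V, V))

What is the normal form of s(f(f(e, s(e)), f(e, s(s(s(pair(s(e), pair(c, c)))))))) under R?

s(s(pair(s(e), pair(c, c))))

1. s(f(f(e, s(e)), f(e, s(s(s(pair(s(e), pair(c, c))))))))  →  s(f(e, f(e, s(s(s(pair(s(e), pair(c, c))))))))   [R4 at 1.1]
2. s(f(e, f(e, s(s(s(pair(s(e), pair(c, c))))))))  →  s(f(e, s(s(pair(s(e), pair(c, c))))))   [R4 at 1.2]
3. s(f(e, s(s(pair(s(e), pair(c, c))))))  →  s(s(pair(s(e), pair(c, c))))   [R4 at 1]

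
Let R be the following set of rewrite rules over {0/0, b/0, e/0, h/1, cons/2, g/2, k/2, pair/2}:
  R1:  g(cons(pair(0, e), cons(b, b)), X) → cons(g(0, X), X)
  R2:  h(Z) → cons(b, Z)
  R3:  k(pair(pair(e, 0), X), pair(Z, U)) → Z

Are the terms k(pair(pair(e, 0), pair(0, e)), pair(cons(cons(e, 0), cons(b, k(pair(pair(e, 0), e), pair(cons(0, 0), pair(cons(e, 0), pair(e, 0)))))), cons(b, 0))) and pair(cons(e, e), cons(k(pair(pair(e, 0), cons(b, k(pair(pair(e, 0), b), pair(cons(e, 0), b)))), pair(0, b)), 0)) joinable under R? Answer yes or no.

no — NF(t₁) = cons(cons(e, 0), cons(b, cons(0, 0))), NF(t₂) = pair(cons(e, e), cons(0, 0))

Reduce t₁ = k(pair(pair(e, 0), pair(0, e)), pair(cons(cons(e, 0), cons(b, k(pair(pair(e, 0), e), pair(cons(0, 0), pair(cons(e, 0), pair(e, 0)))))), cons(b, 0))):
1. k(pair(pair(e, 0), pair(0, e)), pair(cons(cons(e, 0), cons(b, k(pair(pair(e, 0), e), pair(cons(0, 0), pair(cons(e, 0), pair(e, 0)))))), cons(b, 0)))  →  cons(cons(e, 0), cons(b, k(pair(pair(e, 0), e), pair(cons(0, 0), pair(cons(e, 0), pair(e, 0))))))   [R3 at ε]
2. cons(cons(e, 0), cons(b, k(pair(pair(e, 0), e), pair(cons(0, 0), pair(cons(e, 0), pair(e, 0))))))  →  cons(cons(e, 0), cons(b, cons(0, 0)))   [R3 at 2.2]

Reduce t₂ = pair(cons(e, e), cons(k(pair(pair(e, 0), cons(b, k(pair(pair(e, 0), b), pair(cons(e, 0), b)))), pair(0, b)), 0)):
1. pair(cons(e, e), cons(k(pair(pair(e, 0), cons(b, k(pair(pair(e, 0), b), pair(cons(e, 0), b)))), pair(0, b)), 0))  →  pair(cons(e, e), cons(0, 0))   [R3 at 2.1]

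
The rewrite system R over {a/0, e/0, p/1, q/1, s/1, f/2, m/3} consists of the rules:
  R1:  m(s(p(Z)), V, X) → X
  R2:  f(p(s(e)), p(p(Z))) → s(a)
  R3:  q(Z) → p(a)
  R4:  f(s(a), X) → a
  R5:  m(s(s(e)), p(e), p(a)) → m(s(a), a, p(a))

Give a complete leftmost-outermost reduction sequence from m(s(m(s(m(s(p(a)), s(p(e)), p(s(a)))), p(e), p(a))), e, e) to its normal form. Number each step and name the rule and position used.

1. m(s(m(s(m(s(p(a)), s(p(e)), p(s(a)))), p(e), p(a))), e, e)  →  m(s(m(s(p(s(a))), p(e), p(a))), e, e)   [R1 at 1.1.1.1]
2. m(s(m(s(p(s(a))), p(e), p(a))), e, e)  →  m(s(p(a)), e, e)   [R1 at 1.1]
3. m(s(p(a)), e, e)  →  e   [R1 at ε]

e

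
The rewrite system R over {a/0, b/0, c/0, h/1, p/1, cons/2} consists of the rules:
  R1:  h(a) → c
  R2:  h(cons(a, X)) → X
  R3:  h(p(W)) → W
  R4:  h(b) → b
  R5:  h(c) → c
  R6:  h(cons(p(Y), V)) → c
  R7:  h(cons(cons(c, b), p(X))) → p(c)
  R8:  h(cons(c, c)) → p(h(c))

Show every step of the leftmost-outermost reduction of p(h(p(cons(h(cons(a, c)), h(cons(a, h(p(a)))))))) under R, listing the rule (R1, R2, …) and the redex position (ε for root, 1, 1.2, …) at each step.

1. p(h(p(cons(h(cons(a, c)), h(cons(a, h(p(a))))))))  →  p(cons(h(cons(a, c)), h(cons(a, h(p(a))))))   [R3 at 1]
2. p(cons(h(cons(a, c)), h(cons(a, h(p(a))))))  →  p(cons(c, h(cons(a, h(p(a))))))   [R2 at 1.1]
3. p(cons(c, h(cons(a, h(p(a))))))  →  p(cons(c, h(p(a))))   [R2 at 1.2]
4. p(cons(c, h(p(a))))  →  p(cons(c, a))   [R3 at 1.2]

p(cons(c, a))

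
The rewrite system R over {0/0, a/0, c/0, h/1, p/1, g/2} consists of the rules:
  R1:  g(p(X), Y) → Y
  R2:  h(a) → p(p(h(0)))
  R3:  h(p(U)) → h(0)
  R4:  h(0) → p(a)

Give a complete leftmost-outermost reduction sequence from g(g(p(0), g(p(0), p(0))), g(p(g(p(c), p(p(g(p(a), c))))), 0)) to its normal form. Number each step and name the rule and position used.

1. g(g(p(0), g(p(0), p(0))), g(p(g(p(c), p(p(g(p(a), c))))), 0))  →  g(g(p(0), p(0)), g(p(g(p(c), p(p(g(p(a), c))))), 0))   [R1 at 1]
2. g(g(p(0), p(0)), g(p(g(p(c), p(p(g(p(a), c))))), 0))  →  g(p(0), g(p(g(p(c), p(p(g(p(a), c))))), 0))   [R1 at 1]
3. g(p(0), g(p(g(p(c), p(p(g(p(a), c))))), 0))  →  g(p(g(p(c), p(p(g(p(a), c))))), 0)   [R1 at ε]
4. g(p(g(p(c), p(p(g(p(a), c))))), 0)  →  0   [R1 at ε]

0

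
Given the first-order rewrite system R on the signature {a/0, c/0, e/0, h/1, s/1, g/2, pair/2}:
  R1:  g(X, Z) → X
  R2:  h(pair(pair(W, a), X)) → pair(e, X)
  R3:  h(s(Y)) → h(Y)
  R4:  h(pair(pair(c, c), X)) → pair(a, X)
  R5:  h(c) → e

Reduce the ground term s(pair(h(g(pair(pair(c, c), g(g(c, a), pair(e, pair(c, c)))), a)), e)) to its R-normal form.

1. s(pair(h(g(pair(pair(c, c), g(g(c, a), pair(e, pair(c, c)))), a)), e))  →  s(pair(h(pair(pair(c, c), g(g(c, a), pair(e, pair(c, c))))), e))   [R1 at 1.1.1]
2. s(pair(h(pair(pair(c, c), g(g(c, a), pair(e, pair(c, c))))), e))  →  s(pair(pair(a, g(g(c, a), pair(e, pair(c, c)))), e))   [R4 at 1.1]
3. s(pair(pair(a, g(g(c, a), pair(e, pair(c, c)))), e))  →  s(pair(pair(a, g(c, a)), e))   [R1 at 1.1.2]
4. s(pair(pair(a, g(c, a)), e))  →  s(pair(pair(a, c), e))   [R1 at 1.1.2]

s(pair(pair(a, c), e))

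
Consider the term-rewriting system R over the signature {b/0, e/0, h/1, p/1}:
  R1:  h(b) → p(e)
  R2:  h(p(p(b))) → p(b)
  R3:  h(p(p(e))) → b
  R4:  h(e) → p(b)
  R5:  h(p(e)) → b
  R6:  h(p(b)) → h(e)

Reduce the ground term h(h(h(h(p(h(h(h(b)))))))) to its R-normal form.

p(e)

1. h(h(h(h(p(h(h(h(b))))))))  →  h(h(h(h(p(h(h(p(e))))))))   [R1 at 1.1.1.1.1.1.1]
2. h(h(h(h(p(h(h(p(e))))))))  →  h(h(h(h(p(h(b))))))   [R5 at 1.1.1.1.1.1]
3. h(h(h(h(p(h(b))))))  →  h(h(h(h(p(p(e))))))   [R1 at 1.1.1.1.1]
4. h(h(h(h(p(p(e))))))  →  h(h(h(b)))   [R3 at 1.1.1]
5. h(h(h(b)))  →  h(h(p(e)))   [R1 at 1.1]
6. h(h(p(e)))  →  h(b)   [R5 at 1]
7. h(b)  →  p(e)   [R1 at ε]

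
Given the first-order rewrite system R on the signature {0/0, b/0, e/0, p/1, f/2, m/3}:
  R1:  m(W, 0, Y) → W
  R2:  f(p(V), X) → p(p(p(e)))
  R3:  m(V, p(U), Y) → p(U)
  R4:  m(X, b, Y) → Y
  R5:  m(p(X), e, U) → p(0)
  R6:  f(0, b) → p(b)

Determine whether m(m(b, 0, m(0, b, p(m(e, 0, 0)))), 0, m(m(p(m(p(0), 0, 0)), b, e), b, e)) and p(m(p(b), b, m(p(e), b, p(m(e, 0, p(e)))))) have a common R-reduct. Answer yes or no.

Reduce t₁ = m(m(b, 0, m(0, b, p(m(e, 0, 0)))), 0, m(m(p(m(p(0), 0, 0)), b, e), b, e)):
1. m(m(b, 0, m(0, b, p(m(e, 0, 0)))), 0, m(m(p(m(p(0), 0, 0)), b, e), b, e))  →  m(b, 0, m(0, b, p(m(e, 0, 0))))   [R1 at ε]
2. m(b, 0, m(0, b, p(m(e, 0, 0))))  →  b   [R1 at ε]

Reduce t₂ = p(m(p(b), b, m(p(e), b, p(m(e, 0, p(e)))))):
1. p(m(p(b), b, m(p(e), b, p(m(e, 0, p(e))))))  →  p(m(p(e), b, p(m(e, 0, p(e)))))   [R4 at 1]
2. p(m(p(e), b, p(m(e, 0, p(e)))))  →  p(p(m(e, 0, p(e))))   [R4 at 1]
3. p(p(m(e, 0, p(e))))  →  p(p(e))   [R1 at 1.1]

no — NF(t₁) = b, NF(t₂) = p(p(e))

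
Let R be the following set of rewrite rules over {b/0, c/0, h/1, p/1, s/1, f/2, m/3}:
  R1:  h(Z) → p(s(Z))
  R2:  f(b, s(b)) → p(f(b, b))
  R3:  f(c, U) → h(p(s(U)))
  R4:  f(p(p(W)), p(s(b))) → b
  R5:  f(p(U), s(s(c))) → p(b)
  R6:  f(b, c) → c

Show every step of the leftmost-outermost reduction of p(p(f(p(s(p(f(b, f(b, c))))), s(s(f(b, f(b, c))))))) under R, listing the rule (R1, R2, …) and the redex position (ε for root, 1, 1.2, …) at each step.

1. p(p(f(p(s(p(f(b, f(b, c))))), s(s(f(b, f(b, c)))))))  →  p(p(f(p(s(p(f(b, c)))), s(s(f(b, f(b, c)))))))   [R6 at 1.1.1.1.1.1.2]
2. p(p(f(p(s(p(f(b, c)))), s(s(f(b, f(b, c)))))))  →  p(p(f(p(s(p(c))), s(s(f(b, f(b, c)))))))   [R6 at 1.1.1.1.1.1]
3. p(p(f(p(s(p(c))), s(s(f(b, f(b, c)))))))  →  p(p(f(p(s(p(c))), s(s(f(b, c))))))   [R6 at 1.1.2.1.1.2]
4. p(p(f(p(s(p(c))), s(s(f(b, c))))))  →  p(p(f(p(s(p(c))), s(s(c)))))   [R6 at 1.1.2.1.1]
5. p(p(f(p(s(p(c))), s(s(c)))))  →  p(p(p(b)))   [R5 at 1.1]

p(p(p(b)))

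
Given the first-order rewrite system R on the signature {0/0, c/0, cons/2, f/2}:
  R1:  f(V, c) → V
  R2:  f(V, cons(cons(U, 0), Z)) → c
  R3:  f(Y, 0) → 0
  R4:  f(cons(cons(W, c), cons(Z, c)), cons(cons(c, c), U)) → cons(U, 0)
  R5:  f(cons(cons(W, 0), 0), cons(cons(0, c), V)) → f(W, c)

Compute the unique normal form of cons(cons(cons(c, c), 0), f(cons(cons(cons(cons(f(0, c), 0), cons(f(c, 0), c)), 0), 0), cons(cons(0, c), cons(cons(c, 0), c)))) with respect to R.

cons(cons(cons(c, c), 0), cons(cons(0, 0), cons(0, c)))

1. cons(cons(cons(c, c), 0), f(cons(cons(cons(cons(f(0, c), 0), cons(f(c, 0), c)), 0), 0), cons(cons(0, c), cons(cons(c, 0), c))))  →  cons(cons(cons(c, c), 0), f(cons(cons(f(0, c), 0), cons(f(c, 0), c)), c))   [R5 at 2]
2. cons(cons(cons(c, c), 0), f(cons(cons(f(0, c), 0), cons(f(c, 0), c)), c))  →  cons(cons(cons(c, c), 0), cons(cons(f(0, c), 0), cons(f(c, 0), c)))   [R1 at 2]
3. cons(cons(cons(c, c), 0), cons(cons(f(0, c), 0), cons(f(c, 0), c)))  →  cons(cons(cons(c, c), 0), cons(cons(0, 0), cons(f(c, 0), c)))   [R1 at 2.1.1]
4. cons(cons(cons(c, c), 0), cons(cons(0, 0), cons(f(c, 0), c)))  →  cons(cons(cons(c, c), 0), cons(cons(0, 0), cons(0, c)))   [R3 at 2.2.1]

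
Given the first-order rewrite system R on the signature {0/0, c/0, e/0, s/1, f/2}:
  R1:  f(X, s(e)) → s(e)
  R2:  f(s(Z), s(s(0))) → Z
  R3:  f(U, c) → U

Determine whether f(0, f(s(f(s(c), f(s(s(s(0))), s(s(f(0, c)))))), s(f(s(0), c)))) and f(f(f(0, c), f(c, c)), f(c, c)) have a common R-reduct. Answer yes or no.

Reduce t₁ = f(0, f(s(f(s(c), f(s(s(s(0))), s(s(f(0, c)))))), s(f(s(0), c)))):
1. f(0, f(s(f(s(c), f(s(s(s(0))), s(s(f(0, c)))))), s(f(s(0), c))))  →  f(0, f(s(f(s(c), f(s(s(s(0))), s(s(0))))), s(f(s(0), c))))   [R3 at 2.1.1.2.2.1.1]
2. f(0, f(s(f(s(c), f(s(s(s(0))), s(s(0))))), s(f(s(0), c))))  →  f(0, f(s(f(s(c), s(s(0)))), s(f(s(0), c))))   [R2 at 2.1.1.2]
3. f(0, f(s(f(s(c), s(s(0)))), s(f(s(0), c))))  →  f(0, f(s(c), s(f(s(0), c))))   [R2 at 2.1.1]
4. f(0, f(s(c), s(f(s(0), c))))  →  f(0, f(s(c), s(s(0))))   [R3 at 2.2.1]
5. f(0, f(s(c), s(s(0))))  →  f(0, c)   [R2 at 2]
6. f(0, c)  →  0   [R3 at ε]

Reduce t₂ = f(f(f(0, c), f(c, c)), f(c, c)):
1. f(f(f(0, c), f(c, c)), f(c, c))  →  f(f(0, f(c, c)), f(c, c))   [R3 at 1.1]
2. f(f(0, f(c, c)), f(c, c))  →  f(f(0, c), f(c, c))   [R3 at 1.2]
3. f(f(0, c), f(c, c))  →  f(0, f(c, c))   [R3 at 1]
4. f(0, f(c, c))  →  f(0, c)   [R3 at 2]
5. f(0, c)  →  0   [R3 at ε]

yes — NF(t₁) = 0, NF(t₂) = 0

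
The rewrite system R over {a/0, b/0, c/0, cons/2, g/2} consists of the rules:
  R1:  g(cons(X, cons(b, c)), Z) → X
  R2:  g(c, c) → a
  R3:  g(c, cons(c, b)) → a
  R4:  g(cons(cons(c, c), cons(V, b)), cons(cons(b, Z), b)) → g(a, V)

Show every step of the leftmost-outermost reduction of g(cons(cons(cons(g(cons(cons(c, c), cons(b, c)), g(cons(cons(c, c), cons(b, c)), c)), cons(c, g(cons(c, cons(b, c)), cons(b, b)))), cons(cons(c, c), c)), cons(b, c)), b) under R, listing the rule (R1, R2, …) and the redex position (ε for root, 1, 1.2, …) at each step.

1. g(cons(cons(cons(g(cons(cons(c, c), cons(b, c)), g(cons(cons(c, c), cons(b, c)), c)), cons(c, g(cons(c, cons(b, c)), cons(b, b)))), cons(cons(c, c), c)), cons(b, c)), b)  →  cons(cons(g(cons(cons(c, c), cons(b, c)), g(cons(cons(c, c), cons(b, c)), c)), cons(c, g(cons(c, cons(b, c)), cons(b, b)))), cons(cons(c, c), c))   [R1 at ε]
2. cons(cons(g(cons(cons(c, c), cons(b, c)), g(cons(cons(c, c), cons(b, c)), c)), cons(c, g(cons(c, cons(b, c)), cons(b, b)))), cons(cons(c, c), c))  →  cons(cons(cons(c, c), cons(c, g(cons(c, cons(b, c)), cons(b, b)))), cons(cons(c, c), c))   [R1 at 1.1]
3. cons(cons(cons(c, c), cons(c, g(cons(c, cons(b, c)), cons(b, b)))), cons(cons(c, c), c))  →  cons(cons(cons(c, c), cons(c, c)), cons(cons(c, c), c))   [R1 at 1.2.2]

cons(cons(cons(c, c), cons(c, c)), cons(cons(c, c), c))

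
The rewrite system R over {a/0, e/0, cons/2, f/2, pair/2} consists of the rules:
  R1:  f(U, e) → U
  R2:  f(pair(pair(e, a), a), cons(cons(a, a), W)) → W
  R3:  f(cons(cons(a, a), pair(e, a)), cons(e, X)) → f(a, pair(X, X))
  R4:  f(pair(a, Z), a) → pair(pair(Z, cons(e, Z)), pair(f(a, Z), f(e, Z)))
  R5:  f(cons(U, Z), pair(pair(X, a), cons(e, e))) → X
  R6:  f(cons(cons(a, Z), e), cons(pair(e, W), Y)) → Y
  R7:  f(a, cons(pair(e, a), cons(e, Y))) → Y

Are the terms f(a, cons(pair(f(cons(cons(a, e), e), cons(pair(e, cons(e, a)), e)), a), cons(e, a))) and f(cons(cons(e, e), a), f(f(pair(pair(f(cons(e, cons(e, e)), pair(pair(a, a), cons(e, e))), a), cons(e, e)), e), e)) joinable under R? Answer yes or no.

yes — NF(t₁) = a, NF(t₂) = a

Reduce t₁ = f(a, cons(pair(f(cons(cons(a, e), e), cons(pair(e, cons(e, a)), e)), a), cons(e, a))):
1. f(a, cons(pair(f(cons(cons(a, e), e), cons(pair(e, cons(e, a)), e)), a), cons(e, a)))  →  f(a, cons(pair(e, a), cons(e, a)))   [R6 at 2.1.1]
2. f(a, cons(pair(e, a), cons(e, a)))  →  a   [R7 at ε]

Reduce t₂ = f(cons(cons(e, e), a), f(f(pair(pair(f(cons(e, cons(e, e)), pair(pair(a, a), cons(e, e))), a), cons(e, e)), e), e)):
1. f(cons(cons(e, e), a), f(f(pair(pair(f(cons(e, cons(e, e)), pair(pair(a, a), cons(e, e))), a), cons(e, e)), e), e))  →  f(cons(cons(e, e), a), f(pair(pair(f(cons(e, cons(e, e)), pair(pair(a, a), cons(e, e))), a), cons(e, e)), e))   [R1 at 2]
2. f(cons(cons(e, e), a), f(pair(pair(f(cons(e, cons(e, e)), pair(pair(a, a), cons(e, e))), a), cons(e, e)), e))  →  f(cons(cons(e, e), a), pair(pair(f(cons(e, cons(e, e)), pair(pair(a, a), cons(e, e))), a), cons(e, e)))   [R1 at 2]
3. f(cons(cons(e, e), a), pair(pair(f(cons(e, cons(e, e)), pair(pair(a, a), cons(e, e))), a), cons(e, e)))  →  f(cons(e, cons(e, e)), pair(pair(a, a), cons(e, e)))   [R5 at ε]
4. f(cons(e, cons(e, e)), pair(pair(a, a), cons(e, e)))  →  a   [R5 at ε]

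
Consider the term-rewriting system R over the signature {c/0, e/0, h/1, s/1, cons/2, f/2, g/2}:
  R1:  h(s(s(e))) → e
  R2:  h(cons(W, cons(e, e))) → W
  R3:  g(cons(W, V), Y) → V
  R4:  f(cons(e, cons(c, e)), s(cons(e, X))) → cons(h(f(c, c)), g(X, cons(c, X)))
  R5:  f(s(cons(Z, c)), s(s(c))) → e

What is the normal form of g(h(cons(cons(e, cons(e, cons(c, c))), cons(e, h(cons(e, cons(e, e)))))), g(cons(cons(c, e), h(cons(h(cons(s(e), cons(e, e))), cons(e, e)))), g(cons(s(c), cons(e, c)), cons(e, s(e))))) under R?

cons(e, cons(c, c))

1. g(h(cons(cons(e, cons(e, cons(c, c))), cons(e, h(cons(e, cons(e, e)))))), g(cons(cons(c, e), h(cons(h(cons(s(e), cons(e, e))), cons(e, e)))), g(cons(s(c), cons(e, c)), cons(e, s(e)))))  →  g(h(cons(cons(e, cons(e, cons(c, c))), cons(e, e))), g(cons(cons(c, e), h(cons(h(cons(s(e), cons(e, e))), cons(e, e)))), g(cons(s(c), cons(e, c)), cons(e, s(e)))))   [R2 at 1.1.2.2]
2. g(h(cons(cons(e, cons(e, cons(c, c))), cons(e, e))), g(cons(cons(c, e), h(cons(h(cons(s(e), cons(e, e))), cons(e, e)))), g(cons(s(c), cons(e, c)), cons(e, s(e)))))  →  g(cons(e, cons(e, cons(c, c))), g(cons(cons(c, e), h(cons(h(cons(s(e), cons(e, e))), cons(e, e)))), g(cons(s(c), cons(e, c)), cons(e, s(e)))))   [R2 at 1]
3. g(cons(e, cons(e, cons(c, c))), g(cons(cons(c, e), h(cons(h(cons(s(e), cons(e, e))), cons(e, e)))), g(cons(s(c), cons(e, c)), cons(e, s(e)))))  →  cons(e, cons(c, c))   [R3 at ε]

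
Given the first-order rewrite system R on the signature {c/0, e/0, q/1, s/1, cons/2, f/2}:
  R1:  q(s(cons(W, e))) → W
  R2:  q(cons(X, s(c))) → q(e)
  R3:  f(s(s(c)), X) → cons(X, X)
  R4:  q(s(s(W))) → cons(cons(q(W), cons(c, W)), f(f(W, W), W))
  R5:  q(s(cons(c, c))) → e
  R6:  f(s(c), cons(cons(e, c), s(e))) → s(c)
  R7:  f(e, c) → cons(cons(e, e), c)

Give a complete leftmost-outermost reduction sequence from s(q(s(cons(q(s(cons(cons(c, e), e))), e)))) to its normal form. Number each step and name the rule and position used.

s(cons(c, e))

1. s(q(s(cons(q(s(cons(cons(c, e), e))), e))))  →  s(q(s(cons(cons(c, e), e))))   [R1 at 1]
2. s(q(s(cons(cons(c, e), e))))  →  s(cons(c, e))   [R1 at 1]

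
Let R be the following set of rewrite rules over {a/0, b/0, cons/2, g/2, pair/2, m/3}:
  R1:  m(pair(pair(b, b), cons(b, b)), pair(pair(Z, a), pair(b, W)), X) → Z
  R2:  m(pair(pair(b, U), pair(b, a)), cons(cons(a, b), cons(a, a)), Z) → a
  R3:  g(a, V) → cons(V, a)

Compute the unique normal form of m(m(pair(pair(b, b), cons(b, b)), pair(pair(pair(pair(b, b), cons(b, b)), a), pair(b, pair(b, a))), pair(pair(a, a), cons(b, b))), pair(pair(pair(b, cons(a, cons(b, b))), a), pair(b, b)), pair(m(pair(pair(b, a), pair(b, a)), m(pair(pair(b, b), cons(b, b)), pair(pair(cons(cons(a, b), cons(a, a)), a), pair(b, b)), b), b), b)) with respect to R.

pair(b, cons(a, cons(b, b)))

1. m(m(pair(pair(b, b), cons(b, b)), pair(pair(pair(pair(b, b), cons(b, b)), a), pair(b, pair(b, a))), pair(pair(a, a), cons(b, b))), pair(pair(pair(b, cons(a, cons(b, b))), a), pair(b, b)), pair(m(pair(pair(b, a), pair(b, a)), m(pair(pair(b, b), cons(b, b)), pair(pair(cons(cons(a, b), cons(a, a)), a), pair(b, b)), b), b), b))  →  m(pair(pair(b, b), cons(b, b)), pair(pair(pair(b, cons(a, cons(b, b))), a), pair(b, b)), pair(m(pair(pair(b, a), pair(b, a)), m(pair(pair(b, b), cons(b, b)), pair(pair(cons(cons(a, b), cons(a, a)), a), pair(b, b)), b), b), b))   [R1 at 1]
2. m(pair(pair(b, b), cons(b, b)), pair(pair(pair(b, cons(a, cons(b, b))), a), pair(b, b)), pair(m(pair(pair(b, a), pair(b, a)), m(pair(pair(b, b), cons(b, b)), pair(pair(cons(cons(a, b), cons(a, a)), a), pair(b, b)), b), b), b))  →  pair(b, cons(a, cons(b, b)))   [R1 at ε]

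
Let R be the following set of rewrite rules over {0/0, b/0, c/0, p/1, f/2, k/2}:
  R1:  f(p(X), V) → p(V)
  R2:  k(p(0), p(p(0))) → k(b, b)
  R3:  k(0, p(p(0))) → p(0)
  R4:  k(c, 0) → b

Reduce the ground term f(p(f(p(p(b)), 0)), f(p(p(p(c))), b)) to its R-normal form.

p(p(b))

1. f(p(f(p(p(b)), 0)), f(p(p(p(c))), b))  →  p(f(p(p(p(c))), b))   [R1 at ε]
2. p(f(p(p(p(c))), b))  →  p(p(b))   [R1 at 1]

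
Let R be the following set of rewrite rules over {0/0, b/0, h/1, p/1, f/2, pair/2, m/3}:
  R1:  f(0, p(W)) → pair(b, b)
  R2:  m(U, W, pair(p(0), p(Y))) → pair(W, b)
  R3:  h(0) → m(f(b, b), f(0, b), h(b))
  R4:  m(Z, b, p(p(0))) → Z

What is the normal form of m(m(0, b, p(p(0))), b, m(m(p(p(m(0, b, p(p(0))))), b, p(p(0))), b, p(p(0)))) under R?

1. m(m(0, b, p(p(0))), b, m(m(p(p(m(0, b, p(p(0))))), b, p(p(0))), b, p(p(0))))  →  m(0, b, m(m(p(p(m(0, b, p(p(0))))), b, p(p(0))), b, p(p(0))))   [R4 at 1]
2. m(0, b, m(m(p(p(m(0, b, p(p(0))))), b, p(p(0))), b, p(p(0))))  →  m(0, b, m(p(p(m(0, b, p(p(0))))), b, p(p(0))))   [R4 at 3]
3. m(0, b, m(p(p(m(0, b, p(p(0))))), b, p(p(0))))  →  m(0, b, p(p(m(0, b, p(p(0))))))   [R4 at 3]
4. m(0, b, p(p(m(0, b, p(p(0))))))  →  m(0, b, p(p(0)))   [R4 at 3.1.1]
5. m(0, b, p(p(0)))  →  0   [R4 at ε]

0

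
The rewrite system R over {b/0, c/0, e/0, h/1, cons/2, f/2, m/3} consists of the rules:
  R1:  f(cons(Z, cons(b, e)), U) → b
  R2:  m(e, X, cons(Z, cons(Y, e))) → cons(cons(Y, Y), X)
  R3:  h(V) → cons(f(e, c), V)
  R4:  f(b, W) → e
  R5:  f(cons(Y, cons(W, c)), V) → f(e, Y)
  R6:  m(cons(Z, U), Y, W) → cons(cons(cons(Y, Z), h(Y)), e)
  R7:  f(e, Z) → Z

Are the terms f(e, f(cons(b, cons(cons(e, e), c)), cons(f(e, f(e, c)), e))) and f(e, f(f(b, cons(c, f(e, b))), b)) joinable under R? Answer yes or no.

Reduce t₁ = f(e, f(cons(b, cons(cons(e, e), c)), cons(f(e, f(e, c)), e))):
1. f(e, f(cons(b, cons(cons(e, e), c)), cons(f(e, f(e, c)), e)))  →  f(cons(b, cons(cons(e, e), c)), cons(f(e, f(e, c)), e))   [R7 at ε]
2. f(cons(b, cons(cons(e, e), c)), cons(f(e, f(e, c)), e))  →  f(e, b)   [R5 at ε]
3. f(e, b)  →  b   [R7 at ε]

Reduce t₂ = f(e, f(f(b, cons(c, f(e, b))), b)):
1. f(e, f(f(b, cons(c, f(e, b))), b))  →  f(f(b, cons(c, f(e, b))), b)   [R7 at ε]
2. f(f(b, cons(c, f(e, b))), b)  →  f(e, b)   [R4 at 1]
3. f(e, b)  →  b   [R7 at ε]

yes — NF(t₁) = b, NF(t₂) = b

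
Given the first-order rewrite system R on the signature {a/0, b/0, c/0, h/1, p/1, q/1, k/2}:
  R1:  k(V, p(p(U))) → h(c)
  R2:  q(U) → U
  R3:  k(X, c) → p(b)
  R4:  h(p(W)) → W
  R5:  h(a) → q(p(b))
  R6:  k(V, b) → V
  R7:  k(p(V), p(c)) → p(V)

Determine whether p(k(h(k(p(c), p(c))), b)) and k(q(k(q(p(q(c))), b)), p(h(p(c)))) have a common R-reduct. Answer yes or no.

yes — NF(t₁) = p(c), NF(t₂) = p(c)

Reduce t₁ = p(k(h(k(p(c), p(c))), b)):
1. p(k(h(k(p(c), p(c))), b))  →  p(h(k(p(c), p(c))))   [R6 at 1]
2. p(h(k(p(c), p(c))))  →  p(h(p(c)))   [R7 at 1.1]
3. p(h(p(c)))  →  p(c)   [R4 at 1]

Reduce t₂ = k(q(k(q(p(q(c))), b)), p(h(p(c)))):
1. k(q(k(q(p(q(c))), b)), p(h(p(c))))  →  k(k(q(p(q(c))), b), p(h(p(c))))   [R2 at 1]
2. k(k(q(p(q(c))), b), p(h(p(c))))  →  k(q(p(q(c))), p(h(p(c))))   [R6 at 1]
3. k(q(p(q(c))), p(h(p(c))))  →  k(p(q(c)), p(h(p(c))))   [R2 at 1]
4. k(p(q(c)), p(h(p(c))))  →  k(p(c), p(h(p(c))))   [R2 at 1.1]
5. k(p(c), p(h(p(c))))  →  k(p(c), p(c))   [R4 at 2.1]
6. k(p(c), p(c))  →  p(c)   [R7 at ε]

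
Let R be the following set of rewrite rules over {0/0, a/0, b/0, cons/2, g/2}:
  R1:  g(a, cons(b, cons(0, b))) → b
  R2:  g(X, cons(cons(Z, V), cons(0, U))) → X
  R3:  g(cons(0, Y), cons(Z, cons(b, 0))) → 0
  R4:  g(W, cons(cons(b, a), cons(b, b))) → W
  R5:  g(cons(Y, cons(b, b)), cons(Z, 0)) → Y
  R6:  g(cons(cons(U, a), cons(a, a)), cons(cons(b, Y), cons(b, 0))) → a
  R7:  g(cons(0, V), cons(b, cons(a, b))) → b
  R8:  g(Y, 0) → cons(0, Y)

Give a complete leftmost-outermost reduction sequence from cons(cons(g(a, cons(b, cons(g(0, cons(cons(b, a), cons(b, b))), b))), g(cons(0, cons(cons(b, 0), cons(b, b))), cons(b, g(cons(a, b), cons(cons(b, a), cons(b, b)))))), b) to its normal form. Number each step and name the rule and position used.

cons(cons(b, b), b)

1. cons(cons(g(a, cons(b, cons(g(0, cons(cons(b, a), cons(b, b))), b))), g(cons(0, cons(cons(b, 0), cons(b, b))), cons(b, g(cons(a, b), cons(cons(b, a), cons(b, b)))))), b)  →  cons(cons(g(a, cons(b, cons(0, b))), g(cons(0, cons(cons(b, 0), cons(b, b))), cons(b, g(cons(a, b), cons(cons(b, a), cons(b, b)))))), b)   [R4 at 1.1.2.2.1]
2. cons(cons(g(a, cons(b, cons(0, b))), g(cons(0, cons(cons(b, 0), cons(b, b))), cons(b, g(cons(a, b), cons(cons(b, a), cons(b, b)))))), b)  →  cons(cons(b, g(cons(0, cons(cons(b, 0), cons(b, b))), cons(b, g(cons(a, b), cons(cons(b, a), cons(b, b)))))), b)   [R1 at 1.1]
3. cons(cons(b, g(cons(0, cons(cons(b, 0), cons(b, b))), cons(b, g(cons(a, b), cons(cons(b, a), cons(b, b)))))), b)  →  cons(cons(b, g(cons(0, cons(cons(b, 0), cons(b, b))), cons(b, cons(a, b)))), b)   [R4 at 1.2.2.2]
4. cons(cons(b, g(cons(0, cons(cons(b, 0), cons(b, b))), cons(b, cons(a, b)))), b)  →  cons(cons(b, b), b)   [R7 at 1.2]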